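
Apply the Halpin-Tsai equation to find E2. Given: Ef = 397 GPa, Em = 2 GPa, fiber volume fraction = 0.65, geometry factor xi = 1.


eta = (Ef/Em - 1)/(Ef/Em + xi) = (198.5 - 1)/(198.5 + 1) = 0.99
E2 = Em*(1+xi*eta*Vf)/(1-eta*Vf) = 9.22 GPa

9.22 GPa


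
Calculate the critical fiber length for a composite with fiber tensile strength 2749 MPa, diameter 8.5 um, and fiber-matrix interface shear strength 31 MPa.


Lc = sigma_f * d / (2 * tau_i) = 2749 * 8.5 / (2 * 31) = 376.9 um

376.9 um


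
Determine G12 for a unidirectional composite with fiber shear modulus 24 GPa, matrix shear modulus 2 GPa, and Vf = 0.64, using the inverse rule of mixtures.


1/G12 = Vf/Gf + (1-Vf)/Gm = 0.64/24 + 0.36/2
G12 = 4.84 GPa

4.84 GPa


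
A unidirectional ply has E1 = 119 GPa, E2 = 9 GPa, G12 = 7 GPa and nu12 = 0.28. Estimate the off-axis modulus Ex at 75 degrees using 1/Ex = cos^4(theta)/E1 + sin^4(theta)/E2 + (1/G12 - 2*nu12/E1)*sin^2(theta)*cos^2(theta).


cos^4(75) = 0.004487, sin^4(75) = 0.870513, sin^2(75)*cos^2(75) = 0.0625
1/G12 - 2*nu12/E1 = 1/7 - 2*0.28/119 = 0.138151 GPa^-1
1/Ex = 0.004487/119 + 0.870513/9 + 0.138151*0.0625 = 0.1053958 GPa^-1
Ex = 9.49 GPa

9.49 GPa


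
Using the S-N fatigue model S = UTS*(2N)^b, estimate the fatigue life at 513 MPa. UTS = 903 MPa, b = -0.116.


N = 0.5 * (S/UTS)^(1/b) = 0.5 * (513/903)^(1/-0.116) = 65.4570 cycles

65.4570 cycles


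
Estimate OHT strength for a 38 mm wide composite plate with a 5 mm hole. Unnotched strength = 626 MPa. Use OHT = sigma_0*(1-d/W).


OHT = sigma_0*(1-d/W) = 626*(1-5/38) = 543.6 MPa

543.6 MPa


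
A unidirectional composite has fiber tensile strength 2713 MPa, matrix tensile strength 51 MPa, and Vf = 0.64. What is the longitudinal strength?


sigma_1 = sigma_f*Vf + sigma_m*(1-Vf) = 2713*0.64 + 51*0.36 = 1754.7 MPa

1754.7 MPa


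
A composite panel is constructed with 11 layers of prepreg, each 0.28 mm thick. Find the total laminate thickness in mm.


h = n * t_ply = 11 * 0.28 = 3.08 mm

3.08 mm


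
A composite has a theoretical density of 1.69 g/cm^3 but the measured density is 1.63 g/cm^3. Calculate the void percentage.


Void% = (rho_theo - rho_actual)/rho_theo * 100 = (1.69 - 1.63)/1.69 * 100 = 3.55%

3.55%


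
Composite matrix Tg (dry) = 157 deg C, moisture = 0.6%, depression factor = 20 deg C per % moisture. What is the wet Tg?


Tg_wet = Tg_dry - k*moisture = 157 - 20*0.6 = 145.0 deg C

145.0 deg C


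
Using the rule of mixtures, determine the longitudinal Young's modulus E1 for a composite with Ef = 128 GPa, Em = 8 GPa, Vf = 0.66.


E1 = Ef*Vf + Em*(1-Vf) = 128*0.66 + 8*0.34 = 87.2 GPa

87.2 GPa


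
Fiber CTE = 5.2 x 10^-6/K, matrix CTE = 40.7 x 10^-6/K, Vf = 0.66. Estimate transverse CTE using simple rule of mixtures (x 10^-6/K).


alpha_2 = alpha_f*Vf + alpha_m*(1-Vf) = 5.2*0.66 + 40.7*0.34 = 17.3 x 10^-6/K

17.3 x 10^-6/K


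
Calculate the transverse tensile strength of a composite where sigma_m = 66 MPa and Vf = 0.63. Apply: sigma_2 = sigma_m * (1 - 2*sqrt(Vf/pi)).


factor = 1 - 2*sqrt(0.63/pi) = 0.1044
sigma_2 = 66 * 0.1044 = 6.89 MPa

6.89 MPa


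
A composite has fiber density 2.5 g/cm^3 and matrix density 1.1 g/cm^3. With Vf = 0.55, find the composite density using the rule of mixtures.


rho_c = rho_f*Vf + rho_m*(1-Vf) = 2.5*0.55 + 1.1*0.45 = 1.87 g/cm^3

1.87 g/cm^3


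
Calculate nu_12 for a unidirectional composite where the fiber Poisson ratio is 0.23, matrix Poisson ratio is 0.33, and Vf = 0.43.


nu_12 = nu_f*Vf + nu_m*(1-Vf) = 0.23*0.43 + 0.33*0.57 = 0.287

0.287


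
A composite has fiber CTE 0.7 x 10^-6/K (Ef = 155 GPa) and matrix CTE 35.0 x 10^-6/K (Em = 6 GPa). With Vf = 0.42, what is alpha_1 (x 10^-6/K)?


E1 = Ef*Vf + Em*(1-Vf) = 68.58
alpha_1 = (alpha_f*Ef*Vf + alpha_m*Em*(1-Vf))/E1 = 2.44 x 10^-6/K

2.44 x 10^-6/K


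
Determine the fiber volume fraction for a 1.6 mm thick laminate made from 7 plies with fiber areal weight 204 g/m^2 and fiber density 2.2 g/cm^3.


Vf = n * FAW / (rho_f * h * 1000) = 7 * 204 / (2.2 * 1.6 * 1000) = 0.4057

0.4057


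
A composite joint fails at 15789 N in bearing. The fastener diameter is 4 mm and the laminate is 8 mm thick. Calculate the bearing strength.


sigma_br = F/(d*h) = 15789/(4*8) = 493.4 MPa

493.4 MPa


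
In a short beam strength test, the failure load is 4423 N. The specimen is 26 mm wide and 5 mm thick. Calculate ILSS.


ILSS = 3F/(4bh) = 3*4423/(4*26*5) = 25.52 MPa

25.52 MPa


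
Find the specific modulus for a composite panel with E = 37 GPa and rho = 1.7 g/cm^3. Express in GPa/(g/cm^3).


Specific stiffness = E/rho = 37/1.7 = 21.8 GPa/(g/cm^3)

21.8 GPa/(g/cm^3)


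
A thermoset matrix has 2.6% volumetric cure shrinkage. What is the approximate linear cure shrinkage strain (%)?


Linear shrinkage ≈ vol_shrink/3 = 2.6/3 = 0.867%

0.867%


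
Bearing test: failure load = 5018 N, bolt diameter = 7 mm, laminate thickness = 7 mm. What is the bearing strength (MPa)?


sigma_br = F/(d*h) = 5018/(7*7) = 102.4 MPa

102.4 MPa


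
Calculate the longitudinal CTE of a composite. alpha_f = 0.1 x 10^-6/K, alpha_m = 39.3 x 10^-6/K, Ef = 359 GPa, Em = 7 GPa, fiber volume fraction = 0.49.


E1 = Ef*Vf + Em*(1-Vf) = 179.48
alpha_1 = (alpha_f*Ef*Vf + alpha_m*Em*(1-Vf))/E1 = 0.88 x 10^-6/K

0.88 x 10^-6/K


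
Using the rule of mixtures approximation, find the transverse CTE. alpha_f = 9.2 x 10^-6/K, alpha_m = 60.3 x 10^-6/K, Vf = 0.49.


alpha_2 = alpha_f*Vf + alpha_m*(1-Vf) = 9.2*0.49 + 60.3*0.51 = 35.3 x 10^-6/K

35.3 x 10^-6/K


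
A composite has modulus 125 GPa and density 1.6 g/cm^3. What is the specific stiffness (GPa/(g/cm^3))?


Specific stiffness = E/rho = 125/1.6 = 78.1 GPa/(g/cm^3)

78.1 GPa/(g/cm^3)


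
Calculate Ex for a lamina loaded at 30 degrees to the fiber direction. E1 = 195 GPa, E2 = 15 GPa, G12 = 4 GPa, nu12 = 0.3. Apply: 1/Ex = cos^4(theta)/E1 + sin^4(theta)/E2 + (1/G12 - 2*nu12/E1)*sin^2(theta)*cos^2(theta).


cos^4(30) = 0.5625, sin^4(30) = 0.0625, sin^2(30)*cos^2(30) = 0.1875
1/G12 - 2*nu12/E1 = 1/4 - 2*0.3/195 = 0.246923 GPa^-1
1/Ex = 0.5625/195 + 0.0625/15 + 0.246923*0.1875 = 0.0533494 GPa^-1
Ex = 18.74 GPa

18.74 GPa


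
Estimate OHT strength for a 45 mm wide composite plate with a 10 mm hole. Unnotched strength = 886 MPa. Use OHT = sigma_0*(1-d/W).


OHT = sigma_0*(1-d/W) = 886*(1-10/45) = 689.1 MPa

689.1 MPa


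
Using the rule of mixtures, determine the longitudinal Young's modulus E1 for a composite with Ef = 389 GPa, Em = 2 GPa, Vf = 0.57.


E1 = Ef*Vf + Em*(1-Vf) = 389*0.57 + 2*0.43 = 222.59 GPa

222.59 GPa


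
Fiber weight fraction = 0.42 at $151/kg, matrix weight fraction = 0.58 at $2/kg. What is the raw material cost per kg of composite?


Cost = cost_f*Wf + cost_m*Wm = 151*0.42 + 2*0.58 = $64.58/kg

$64.58/kg


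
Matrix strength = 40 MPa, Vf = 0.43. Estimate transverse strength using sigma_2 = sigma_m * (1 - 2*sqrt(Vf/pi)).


factor = 1 - 2*sqrt(0.43/pi) = 0.2601
sigma_2 = 40 * 0.2601 = 10.4 MPa

10.4 MPa


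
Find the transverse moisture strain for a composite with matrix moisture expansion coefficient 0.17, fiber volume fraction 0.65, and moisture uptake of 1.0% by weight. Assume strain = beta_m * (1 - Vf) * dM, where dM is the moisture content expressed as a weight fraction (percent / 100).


dM = 1.0/100 = 0.01
strain = beta_m * (1-Vf) * dM = 0.17 * 0.35 * 0.01 = 0.000595

0.000595


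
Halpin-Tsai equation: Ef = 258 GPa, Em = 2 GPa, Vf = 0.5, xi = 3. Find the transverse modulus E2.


eta = (Ef/Em - 1)/(Ef/Em + xi) = (129.0 - 1)/(129.0 + 3) = 0.9697
E2 = Em*(1+xi*eta*Vf)/(1-eta*Vf) = 9.53 GPa

9.53 GPa


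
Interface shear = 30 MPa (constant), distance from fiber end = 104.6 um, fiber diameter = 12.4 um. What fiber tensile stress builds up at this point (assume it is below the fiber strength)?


Force balance: sigma_f * (pi*d^2/4) = tau * (pi*d) * x  ->  sigma_f = 4 * tau * x / d
sigma_f = 4 * 30 * 104.6 / 12.4 = 1012.3 MPa

1012.3 MPa


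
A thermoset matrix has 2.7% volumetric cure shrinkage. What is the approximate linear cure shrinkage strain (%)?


Linear shrinkage ≈ vol_shrink/3 = 2.7/3 = 0.9%

0.9%


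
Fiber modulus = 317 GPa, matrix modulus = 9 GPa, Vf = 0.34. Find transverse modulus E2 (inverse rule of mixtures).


1/E2 = Vf/Ef + (1-Vf)/Em = 0.34/317 + 0.66/9
E2 = 13.44 GPa

13.44 GPa


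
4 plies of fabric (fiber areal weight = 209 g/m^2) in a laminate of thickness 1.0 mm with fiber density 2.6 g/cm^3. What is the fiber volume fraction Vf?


Vf = n * FAW / (rho_f * h * 1000) = 4 * 209 / (2.6 * 1.0 * 1000) = 0.3215

0.3215


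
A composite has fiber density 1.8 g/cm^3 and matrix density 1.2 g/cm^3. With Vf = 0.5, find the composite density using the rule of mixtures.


rho_c = rho_f*Vf + rho_m*(1-Vf) = 1.8*0.5 + 1.2*0.5 = 1.5 g/cm^3

1.5 g/cm^3


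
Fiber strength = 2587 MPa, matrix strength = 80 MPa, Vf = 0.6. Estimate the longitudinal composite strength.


sigma_1 = sigma_f*Vf + sigma_m*(1-Vf) = 2587*0.6 + 80*0.4 = 1584.2 MPa

1584.2 MPa


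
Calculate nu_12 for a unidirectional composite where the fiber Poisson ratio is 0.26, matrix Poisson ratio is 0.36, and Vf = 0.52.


nu_12 = nu_f*Vf + nu_m*(1-Vf) = 0.26*0.52 + 0.36*0.48 = 0.308

0.308


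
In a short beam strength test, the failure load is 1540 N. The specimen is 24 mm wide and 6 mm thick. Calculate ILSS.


ILSS = 3F/(4bh) = 3*1540/(4*24*6) = 8.02 MPa

8.02 MPa


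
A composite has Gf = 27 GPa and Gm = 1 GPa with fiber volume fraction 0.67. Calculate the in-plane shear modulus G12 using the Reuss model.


1/G12 = Vf/Gf + (1-Vf)/Gm = 0.67/27 + 0.33/1
G12 = 2.82 GPa

2.82 GPa


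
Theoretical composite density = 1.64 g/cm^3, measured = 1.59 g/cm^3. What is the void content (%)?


Void% = (rho_theo - rho_actual)/rho_theo * 100 = (1.64 - 1.59)/1.64 * 100 = 3.05%

3.05%


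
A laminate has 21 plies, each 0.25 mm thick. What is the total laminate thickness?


h = n * t_ply = 21 * 0.25 = 5.25 mm

5.25 mm


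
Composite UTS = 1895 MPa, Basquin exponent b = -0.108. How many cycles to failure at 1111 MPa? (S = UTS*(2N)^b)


N = 0.5 * (S/UTS)^(1/b) = 0.5 * (1111/1895)^(1/-0.108) = 70.1693 cycles

70.1693 cycles


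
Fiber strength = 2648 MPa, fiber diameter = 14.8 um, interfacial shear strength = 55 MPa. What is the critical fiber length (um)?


Lc = sigma_f * d / (2 * tau_i) = 2648 * 14.8 / (2 * 55) = 356.3 um

356.3 um


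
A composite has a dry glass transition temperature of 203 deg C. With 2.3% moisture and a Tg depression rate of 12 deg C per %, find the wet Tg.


Tg_wet = Tg_dry - k*moisture = 203 - 12*2.3 = 175.4 deg C

175.4 deg C


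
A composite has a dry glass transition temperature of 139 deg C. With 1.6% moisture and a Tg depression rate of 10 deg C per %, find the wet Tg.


Tg_wet = Tg_dry - k*moisture = 139 - 10*1.6 = 123.0 deg C

123.0 deg C


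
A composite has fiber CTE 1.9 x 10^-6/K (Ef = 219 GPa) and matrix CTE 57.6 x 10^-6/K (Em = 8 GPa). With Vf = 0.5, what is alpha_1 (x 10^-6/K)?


E1 = Ef*Vf + Em*(1-Vf) = 113.5
alpha_1 = (alpha_f*Ef*Vf + alpha_m*Em*(1-Vf))/E1 = 3.86 x 10^-6/K

3.86 x 10^-6/K


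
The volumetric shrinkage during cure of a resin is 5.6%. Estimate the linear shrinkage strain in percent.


Linear shrinkage ≈ vol_shrink/3 = 5.6/3 = 1.867%

1.867%


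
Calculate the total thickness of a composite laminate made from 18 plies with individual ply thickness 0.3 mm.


h = n * t_ply = 18 * 0.3 = 5.4 mm

5.4 mm


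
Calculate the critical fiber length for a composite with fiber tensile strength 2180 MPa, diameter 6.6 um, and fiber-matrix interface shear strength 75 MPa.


Lc = sigma_f * d / (2 * tau_i) = 2180 * 6.6 / (2 * 75) = 95.9 um

95.9 um


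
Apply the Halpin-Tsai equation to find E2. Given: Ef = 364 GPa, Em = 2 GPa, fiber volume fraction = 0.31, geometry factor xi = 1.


eta = (Ef/Em - 1)/(Ef/Em + xi) = (182.0 - 1)/(182.0 + 1) = 0.9891
E2 = Em*(1+xi*eta*Vf)/(1-eta*Vf) = 3.77 GPa

3.77 GPa


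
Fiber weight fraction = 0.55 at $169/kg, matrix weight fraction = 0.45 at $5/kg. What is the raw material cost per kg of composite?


Cost = cost_f*Wf + cost_m*Wm = 169*0.55 + 5*0.45 = $95.2/kg

$95.2/kg


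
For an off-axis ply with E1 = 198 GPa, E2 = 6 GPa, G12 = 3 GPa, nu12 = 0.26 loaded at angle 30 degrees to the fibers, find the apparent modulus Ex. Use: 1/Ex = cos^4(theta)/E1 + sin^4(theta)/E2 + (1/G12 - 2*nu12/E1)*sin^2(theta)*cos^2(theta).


cos^4(30) = 0.5625, sin^4(30) = 0.0625, sin^2(30)*cos^2(30) = 0.1875
1/G12 - 2*nu12/E1 = 1/3 - 2*0.26/198 = 0.330707 GPa^-1
1/Ex = 0.5625/198 + 0.0625/6 + 0.330707*0.1875 = 0.0752652 GPa^-1
Ex = 13.29 GPa

13.29 GPa


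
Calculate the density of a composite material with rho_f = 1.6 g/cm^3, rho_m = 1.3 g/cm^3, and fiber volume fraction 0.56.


rho_c = rho_f*Vf + rho_m*(1-Vf) = 1.6*0.56 + 1.3*0.44 = 1.468 g/cm^3

1.468 g/cm^3


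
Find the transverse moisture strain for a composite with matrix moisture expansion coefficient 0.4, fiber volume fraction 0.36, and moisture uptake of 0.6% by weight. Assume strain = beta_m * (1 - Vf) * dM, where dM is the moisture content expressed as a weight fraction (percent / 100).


dM = 0.6/100 = 0.006
strain = beta_m * (1-Vf) * dM = 0.4 * 0.64 * 0.006 = 0.001536

0.001536


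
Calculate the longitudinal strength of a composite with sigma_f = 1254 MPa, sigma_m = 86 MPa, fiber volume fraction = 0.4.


sigma_1 = sigma_f*Vf + sigma_m*(1-Vf) = 1254*0.4 + 86*0.6 = 553.2 MPa

553.2 MPa


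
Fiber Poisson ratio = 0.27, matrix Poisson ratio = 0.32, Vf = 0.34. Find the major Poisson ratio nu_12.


nu_12 = nu_f*Vf + nu_m*(1-Vf) = 0.27*0.34 + 0.32*0.66 = 0.303

0.303


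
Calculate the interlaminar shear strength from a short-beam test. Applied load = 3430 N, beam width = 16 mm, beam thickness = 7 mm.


ILSS = 3F/(4bh) = 3*3430/(4*16*7) = 22.97 MPa

22.97 MPa


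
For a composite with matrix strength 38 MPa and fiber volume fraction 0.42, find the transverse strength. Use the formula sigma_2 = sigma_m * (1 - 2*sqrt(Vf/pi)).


factor = 1 - 2*sqrt(0.42/pi) = 0.2687
sigma_2 = 38 * 0.2687 = 10.21 MPa

10.21 MPa


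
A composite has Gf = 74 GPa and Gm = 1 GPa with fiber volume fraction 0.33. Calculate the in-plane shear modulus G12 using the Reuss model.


1/G12 = Vf/Gf + (1-Vf)/Gm = 0.33/74 + 0.67/1
G12 = 1.48 GPa

1.48 GPa


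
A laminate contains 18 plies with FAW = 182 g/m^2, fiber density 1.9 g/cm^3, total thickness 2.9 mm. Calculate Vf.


Vf = n * FAW / (rho_f * h * 1000) = 18 * 182 / (1.9 * 2.9 * 1000) = 0.5946

0.5946


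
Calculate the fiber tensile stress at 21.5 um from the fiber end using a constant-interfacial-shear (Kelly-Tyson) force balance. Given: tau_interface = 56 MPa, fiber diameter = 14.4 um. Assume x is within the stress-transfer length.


Force balance: sigma_f * (pi*d^2/4) = tau * (pi*d) * x  ->  sigma_f = 4 * tau * x / d
sigma_f = 4 * 56 * 21.5 / 14.4 = 334.4 MPa

334.4 MPa


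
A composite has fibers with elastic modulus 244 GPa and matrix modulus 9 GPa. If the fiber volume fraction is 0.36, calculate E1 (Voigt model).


E1 = Ef*Vf + Em*(1-Vf) = 244*0.36 + 9*0.64 = 93.6 GPa

93.6 GPa


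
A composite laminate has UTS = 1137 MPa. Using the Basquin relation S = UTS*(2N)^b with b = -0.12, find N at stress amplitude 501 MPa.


N = 0.5 * (S/UTS)^(1/b) = 0.5 * (501/1137)^(1/-0.12) = 462.3734 cycles

462.3734 cycles


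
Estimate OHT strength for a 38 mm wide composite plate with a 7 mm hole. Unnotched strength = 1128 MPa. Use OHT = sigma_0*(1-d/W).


OHT = sigma_0*(1-d/W) = 1128*(1-7/38) = 920.2 MPa

920.2 MPa


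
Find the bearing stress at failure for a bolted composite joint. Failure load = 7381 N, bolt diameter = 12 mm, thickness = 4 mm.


sigma_br = F/(d*h) = 7381/(12*4) = 153.8 MPa

153.8 MPa


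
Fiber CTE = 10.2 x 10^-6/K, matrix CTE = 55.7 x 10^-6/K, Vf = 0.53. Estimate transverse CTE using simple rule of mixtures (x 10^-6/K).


alpha_2 = alpha_f*Vf + alpha_m*(1-Vf) = 10.2*0.53 + 55.7*0.47 = 31.6 x 10^-6/K

31.6 x 10^-6/K


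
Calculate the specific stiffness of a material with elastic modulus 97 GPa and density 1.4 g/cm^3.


Specific stiffness = E/rho = 97/1.4 = 69.3 GPa/(g/cm^3)

69.3 GPa/(g/cm^3)


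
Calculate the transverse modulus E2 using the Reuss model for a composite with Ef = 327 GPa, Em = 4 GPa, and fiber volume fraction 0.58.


1/E2 = Vf/Ef + (1-Vf)/Em = 0.58/327 + 0.42/4
E2 = 9.37 GPa

9.37 GPa


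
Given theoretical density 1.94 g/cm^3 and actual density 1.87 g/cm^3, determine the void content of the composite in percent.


Void% = (rho_theo - rho_actual)/rho_theo * 100 = (1.94 - 1.87)/1.94 * 100 = 3.61%

3.61%


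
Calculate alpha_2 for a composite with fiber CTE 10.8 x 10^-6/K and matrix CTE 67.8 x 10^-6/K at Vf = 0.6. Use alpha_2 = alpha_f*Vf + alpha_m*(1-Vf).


alpha_2 = alpha_f*Vf + alpha_m*(1-Vf) = 10.8*0.6 + 67.8*0.4 = 33.6 x 10^-6/K

33.6 x 10^-6/K


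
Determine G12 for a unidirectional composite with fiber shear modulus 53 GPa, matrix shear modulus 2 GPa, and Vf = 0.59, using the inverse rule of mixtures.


1/G12 = Vf/Gf + (1-Vf)/Gm = 0.59/53 + 0.41/2
G12 = 4.63 GPa

4.63 GPa


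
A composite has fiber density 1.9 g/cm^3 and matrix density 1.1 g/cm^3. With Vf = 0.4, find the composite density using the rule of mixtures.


rho_c = rho_f*Vf + rho_m*(1-Vf) = 1.9*0.4 + 1.1*0.6 = 1.42 g/cm^3

1.42 g/cm^3


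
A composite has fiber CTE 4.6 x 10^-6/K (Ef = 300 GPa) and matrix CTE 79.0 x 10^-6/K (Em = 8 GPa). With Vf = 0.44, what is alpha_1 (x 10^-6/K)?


E1 = Ef*Vf + Em*(1-Vf) = 136.48
alpha_1 = (alpha_f*Ef*Vf + alpha_m*Em*(1-Vf))/E1 = 7.04 x 10^-6/K

7.04 x 10^-6/K


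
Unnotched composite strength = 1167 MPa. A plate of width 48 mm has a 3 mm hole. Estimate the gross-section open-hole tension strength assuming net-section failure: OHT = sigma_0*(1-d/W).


OHT = sigma_0*(1-d/W) = 1167*(1-3/48) = 1094.1 MPa

1094.1 MPa


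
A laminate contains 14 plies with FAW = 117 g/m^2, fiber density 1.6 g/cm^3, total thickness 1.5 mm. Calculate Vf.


Vf = n * FAW / (rho_f * h * 1000) = 14 * 117 / (1.6 * 1.5 * 1000) = 0.6825

0.6825


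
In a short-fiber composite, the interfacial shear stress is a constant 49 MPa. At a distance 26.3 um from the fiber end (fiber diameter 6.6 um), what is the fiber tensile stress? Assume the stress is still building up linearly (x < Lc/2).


Force balance: sigma_f * (pi*d^2/4) = tau * (pi*d) * x  ->  sigma_f = 4 * tau * x / d
sigma_f = 4 * 49 * 26.3 / 6.6 = 781.0 MPa

781.0 MPa


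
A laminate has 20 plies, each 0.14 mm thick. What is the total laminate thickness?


h = n * t_ply = 20 * 0.14 = 2.8 mm

2.8 mm


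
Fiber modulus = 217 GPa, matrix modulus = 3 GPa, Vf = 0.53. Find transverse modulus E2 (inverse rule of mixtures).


1/E2 = Vf/Ef + (1-Vf)/Em = 0.53/217 + 0.47/3
E2 = 6.28 GPa

6.28 GPa


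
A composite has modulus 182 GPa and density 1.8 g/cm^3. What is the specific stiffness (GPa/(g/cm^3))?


Specific stiffness = E/rho = 182/1.8 = 101.1 GPa/(g/cm^3)

101.1 GPa/(g/cm^3)


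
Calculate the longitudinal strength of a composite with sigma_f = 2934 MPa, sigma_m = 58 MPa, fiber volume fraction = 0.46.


sigma_1 = sigma_f*Vf + sigma_m*(1-Vf) = 2934*0.46 + 58*0.54 = 1381.0 MPa

1381.0 MPa


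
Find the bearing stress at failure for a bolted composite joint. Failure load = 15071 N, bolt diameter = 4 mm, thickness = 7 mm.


sigma_br = F/(d*h) = 15071/(4*7) = 538.3 MPa

538.3 MPa


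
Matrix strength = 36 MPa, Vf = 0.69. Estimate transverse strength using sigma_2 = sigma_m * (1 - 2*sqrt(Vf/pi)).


factor = 1 - 2*sqrt(0.69/pi) = 0.0627
sigma_2 = 36 * 0.0627 = 2.26 MPa

2.26 MPa


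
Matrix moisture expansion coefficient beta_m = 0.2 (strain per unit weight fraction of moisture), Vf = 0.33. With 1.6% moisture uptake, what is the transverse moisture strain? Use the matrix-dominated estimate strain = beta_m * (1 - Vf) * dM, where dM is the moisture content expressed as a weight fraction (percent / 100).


dM = 1.6/100 = 0.016
strain = beta_m * (1-Vf) * dM = 0.2 * 0.67 * 0.016 = 0.002144

0.002144


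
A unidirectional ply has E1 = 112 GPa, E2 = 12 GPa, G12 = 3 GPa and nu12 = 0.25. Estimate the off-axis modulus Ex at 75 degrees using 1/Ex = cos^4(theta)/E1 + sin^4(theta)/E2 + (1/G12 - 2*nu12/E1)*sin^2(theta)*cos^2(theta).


cos^4(75) = 0.004487, sin^4(75) = 0.870513, sin^2(75)*cos^2(75) = 0.0625
1/G12 - 2*nu12/E1 = 1/3 - 2*0.25/112 = 0.328869 GPa^-1
1/Ex = 0.004487/112 + 0.870513/12 + 0.328869*0.0625 = 0.0931371 GPa^-1
Ex = 10.74 GPa

10.74 GPa


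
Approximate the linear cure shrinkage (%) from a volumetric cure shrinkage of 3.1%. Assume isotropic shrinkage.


Linear shrinkage ≈ vol_shrink/3 = 3.1/3 = 1.033%

1.033%


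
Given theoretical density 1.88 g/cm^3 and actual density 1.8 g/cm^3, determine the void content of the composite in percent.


Void% = (rho_theo - rho_actual)/rho_theo * 100 = (1.88 - 1.8)/1.88 * 100 = 4.26%

4.26%


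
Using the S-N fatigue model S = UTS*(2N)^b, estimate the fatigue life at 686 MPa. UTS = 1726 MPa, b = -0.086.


N = 0.5 * (S/UTS)^(1/b) = 0.5 * (686/1726)^(1/-0.086) = 22827.9143 cycles

22827.9143 cycles


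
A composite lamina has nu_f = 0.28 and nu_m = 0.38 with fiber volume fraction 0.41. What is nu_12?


nu_12 = nu_f*Vf + nu_m*(1-Vf) = 0.28*0.41 + 0.38*0.59 = 0.339

0.339


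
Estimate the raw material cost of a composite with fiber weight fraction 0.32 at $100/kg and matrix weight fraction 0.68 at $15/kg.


Cost = cost_f*Wf + cost_m*Wm = 100*0.32 + 15*0.68 = $42.2/kg

$42.2/kg


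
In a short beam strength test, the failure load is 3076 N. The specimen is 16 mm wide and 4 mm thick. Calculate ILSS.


ILSS = 3F/(4bh) = 3*3076/(4*16*4) = 36.05 MPa

36.05 MPa


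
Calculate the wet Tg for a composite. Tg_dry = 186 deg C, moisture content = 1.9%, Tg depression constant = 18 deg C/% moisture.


Tg_wet = Tg_dry - k*moisture = 186 - 18*1.9 = 151.8 deg C

151.8 deg C


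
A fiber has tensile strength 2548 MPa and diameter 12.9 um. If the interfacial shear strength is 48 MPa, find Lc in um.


Lc = sigma_f * d / (2 * tau_i) = 2548 * 12.9 / (2 * 48) = 342.4 um

342.4 um


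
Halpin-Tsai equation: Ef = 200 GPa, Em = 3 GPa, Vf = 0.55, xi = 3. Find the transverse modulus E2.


eta = (Ef/Em - 1)/(Ef/Em + xi) = (66.6667 - 1)/(66.6667 + 3) = 0.9426
E2 = Em*(1+xi*eta*Vf)/(1-eta*Vf) = 15.92 GPa

15.92 GPa


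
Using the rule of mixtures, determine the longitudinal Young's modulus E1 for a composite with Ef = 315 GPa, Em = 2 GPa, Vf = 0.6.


E1 = Ef*Vf + Em*(1-Vf) = 315*0.6 + 2*0.4 = 189.8 GPa

189.8 GPa


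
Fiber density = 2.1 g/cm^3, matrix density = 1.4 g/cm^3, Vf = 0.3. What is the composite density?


rho_c = rho_f*Vf + rho_m*(1-Vf) = 2.1*0.3 + 1.4*0.7 = 1.61 g/cm^3

1.61 g/cm^3


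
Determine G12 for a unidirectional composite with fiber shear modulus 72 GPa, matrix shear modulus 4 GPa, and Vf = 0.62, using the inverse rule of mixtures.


1/G12 = Vf/Gf + (1-Vf)/Gm = 0.62/72 + 0.38/4
G12 = 9.65 GPa

9.65 GPa


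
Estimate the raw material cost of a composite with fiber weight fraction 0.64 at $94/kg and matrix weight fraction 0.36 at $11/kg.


Cost = cost_f*Wf + cost_m*Wm = 94*0.64 + 11*0.36 = $64.12/kg

$64.12/kg


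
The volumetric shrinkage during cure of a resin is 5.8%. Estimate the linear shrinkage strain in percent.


Linear shrinkage ≈ vol_shrink/3 = 5.8/3 = 1.933%

1.933%


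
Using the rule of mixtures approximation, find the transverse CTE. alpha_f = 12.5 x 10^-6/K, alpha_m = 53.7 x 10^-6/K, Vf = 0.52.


alpha_2 = alpha_f*Vf + alpha_m*(1-Vf) = 12.5*0.52 + 53.7*0.48 = 32.3 x 10^-6/K

32.3 x 10^-6/K


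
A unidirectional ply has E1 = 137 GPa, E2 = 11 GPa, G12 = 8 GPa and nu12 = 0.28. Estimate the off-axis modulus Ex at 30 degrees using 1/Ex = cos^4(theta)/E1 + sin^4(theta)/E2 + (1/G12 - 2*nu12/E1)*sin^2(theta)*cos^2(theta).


cos^4(30) = 0.5625, sin^4(30) = 0.0625, sin^2(30)*cos^2(30) = 0.1875
1/G12 - 2*nu12/E1 = 1/8 - 2*0.28/137 = 0.120912 GPa^-1
1/Ex = 0.5625/137 + 0.0625/11 + 0.120912*0.1875 = 0.0324587 GPa^-1
Ex = 30.81 GPa

30.81 GPa


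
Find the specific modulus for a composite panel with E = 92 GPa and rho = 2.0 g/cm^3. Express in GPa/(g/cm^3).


Specific stiffness = E/rho = 92/2.0 = 46.0 GPa/(g/cm^3)

46.0 GPa/(g/cm^3)


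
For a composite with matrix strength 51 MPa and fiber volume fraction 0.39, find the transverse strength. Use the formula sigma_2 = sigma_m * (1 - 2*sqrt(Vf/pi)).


factor = 1 - 2*sqrt(0.39/pi) = 0.2953
sigma_2 = 51 * 0.2953 = 15.06 MPa

15.06 MPa


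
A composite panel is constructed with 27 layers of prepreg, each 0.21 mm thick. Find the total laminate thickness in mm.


h = n * t_ply = 27 * 0.21 = 5.67 mm

5.67 mm


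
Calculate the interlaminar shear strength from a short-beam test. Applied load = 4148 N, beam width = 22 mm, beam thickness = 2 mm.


ILSS = 3F/(4bh) = 3*4148/(4*22*2) = 70.7 MPa

70.7 MPa


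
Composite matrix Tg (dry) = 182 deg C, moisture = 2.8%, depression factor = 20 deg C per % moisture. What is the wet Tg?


Tg_wet = Tg_dry - k*moisture = 182 - 20*2.8 = 126.0 deg C

126.0 deg C


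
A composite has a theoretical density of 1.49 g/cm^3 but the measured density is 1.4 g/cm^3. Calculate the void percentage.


Void% = (rho_theo - rho_actual)/rho_theo * 100 = (1.49 - 1.4)/1.49 * 100 = 6.04%

6.04%


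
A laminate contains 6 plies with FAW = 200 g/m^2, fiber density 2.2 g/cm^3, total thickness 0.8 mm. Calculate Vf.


Vf = n * FAW / (rho_f * h * 1000) = 6 * 200 / (2.2 * 0.8 * 1000) = 0.6818

0.6818


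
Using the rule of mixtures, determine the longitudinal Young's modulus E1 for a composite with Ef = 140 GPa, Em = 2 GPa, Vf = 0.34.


E1 = Ef*Vf + Em*(1-Vf) = 140*0.34 + 2*0.66 = 48.92 GPa

48.92 GPa


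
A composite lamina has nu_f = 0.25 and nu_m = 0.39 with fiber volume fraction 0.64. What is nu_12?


nu_12 = nu_f*Vf + nu_m*(1-Vf) = 0.25*0.64 + 0.39*0.36 = 0.3004

0.3004


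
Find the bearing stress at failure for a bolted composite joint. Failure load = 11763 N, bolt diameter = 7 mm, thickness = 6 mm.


sigma_br = F/(d*h) = 11763/(7*6) = 280.1 MPa

280.1 MPa


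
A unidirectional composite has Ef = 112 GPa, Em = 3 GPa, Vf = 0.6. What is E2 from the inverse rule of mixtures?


1/E2 = Vf/Ef + (1-Vf)/Em = 0.6/112 + 0.4/3
E2 = 7.21 GPa

7.21 GPa


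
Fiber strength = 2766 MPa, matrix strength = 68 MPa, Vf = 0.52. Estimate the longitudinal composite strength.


sigma_1 = sigma_f*Vf + sigma_m*(1-Vf) = 2766*0.52 + 68*0.48 = 1471.0 MPa

1471.0 MPa


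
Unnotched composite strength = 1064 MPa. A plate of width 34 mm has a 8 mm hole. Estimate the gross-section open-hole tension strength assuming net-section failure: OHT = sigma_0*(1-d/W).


OHT = sigma_0*(1-d/W) = 1064*(1-8/34) = 813.6 MPa

813.6 MPa


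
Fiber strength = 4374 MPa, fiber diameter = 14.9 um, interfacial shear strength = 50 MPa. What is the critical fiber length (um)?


Lc = sigma_f * d / (2 * tau_i) = 4374 * 14.9 / (2 * 50) = 651.7 um

651.7 um


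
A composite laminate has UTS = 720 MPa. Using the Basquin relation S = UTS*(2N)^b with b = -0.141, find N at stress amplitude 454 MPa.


N = 0.5 * (S/UTS)^(1/b) = 0.5 * (454/720)^(1/-0.141) = 13.1635 cycles

13.1635 cycles


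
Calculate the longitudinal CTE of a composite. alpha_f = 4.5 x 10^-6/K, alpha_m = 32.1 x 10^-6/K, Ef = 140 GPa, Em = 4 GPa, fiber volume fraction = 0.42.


E1 = Ef*Vf + Em*(1-Vf) = 61.12
alpha_1 = (alpha_f*Ef*Vf + alpha_m*Em*(1-Vf))/E1 = 5.55 x 10^-6/K

5.55 x 10^-6/K


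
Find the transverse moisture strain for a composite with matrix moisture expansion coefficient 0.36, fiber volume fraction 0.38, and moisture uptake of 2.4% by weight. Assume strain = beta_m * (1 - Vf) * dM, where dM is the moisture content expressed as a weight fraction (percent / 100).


dM = 2.4/100 = 0.024
strain = beta_m * (1-Vf) * dM = 0.36 * 0.62 * 0.024 = 0.0053568

0.0053568


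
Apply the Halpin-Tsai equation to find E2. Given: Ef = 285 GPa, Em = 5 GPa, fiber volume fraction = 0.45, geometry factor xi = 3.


eta = (Ef/Em - 1)/(Ef/Em + xi) = (57.0 - 1)/(57.0 + 3) = 0.9333
E2 = Em*(1+xi*eta*Vf)/(1-eta*Vf) = 19.48 GPa

19.48 GPa


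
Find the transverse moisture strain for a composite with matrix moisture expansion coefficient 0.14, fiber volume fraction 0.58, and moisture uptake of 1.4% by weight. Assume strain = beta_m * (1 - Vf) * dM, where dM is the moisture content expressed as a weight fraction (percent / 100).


dM = 1.4/100 = 0.014
strain = beta_m * (1-Vf) * dM = 0.14 * 0.42 * 0.014 = 0.0008232

0.0008232


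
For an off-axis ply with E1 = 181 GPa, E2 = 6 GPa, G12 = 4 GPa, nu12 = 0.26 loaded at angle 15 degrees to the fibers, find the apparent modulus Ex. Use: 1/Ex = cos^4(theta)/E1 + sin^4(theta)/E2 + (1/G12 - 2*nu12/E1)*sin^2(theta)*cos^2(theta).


cos^4(15) = 0.870513, sin^4(15) = 0.004487, sin^2(15)*cos^2(15) = 0.0625
1/G12 - 2*nu12/E1 = 1/4 - 2*0.26/181 = 0.247127 GPa^-1
1/Ex = 0.870513/181 + 0.004487/6 + 0.247127*0.0625 = 0.0210028 GPa^-1
Ex = 47.61 GPa

47.61 GPa


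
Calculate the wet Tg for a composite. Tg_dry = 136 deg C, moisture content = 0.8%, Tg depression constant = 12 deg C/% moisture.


Tg_wet = Tg_dry - k*moisture = 136 - 12*0.8 = 126.4 deg C

126.4 deg C


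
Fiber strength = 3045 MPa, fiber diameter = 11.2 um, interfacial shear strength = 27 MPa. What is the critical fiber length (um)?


Lc = sigma_f * d / (2 * tau_i) = 3045 * 11.2 / (2 * 27) = 631.6 um

631.6 um


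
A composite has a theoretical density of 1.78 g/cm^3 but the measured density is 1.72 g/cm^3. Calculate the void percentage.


Void% = (rho_theo - rho_actual)/rho_theo * 100 = (1.78 - 1.72)/1.78 * 100 = 3.37%

3.37%


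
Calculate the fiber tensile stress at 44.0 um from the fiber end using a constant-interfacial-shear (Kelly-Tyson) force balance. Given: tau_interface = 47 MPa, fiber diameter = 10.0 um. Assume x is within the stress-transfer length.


Force balance: sigma_f * (pi*d^2/4) = tau * (pi*d) * x  ->  sigma_f = 4 * tau * x / d
sigma_f = 4 * 47 * 44.0 / 10.0 = 827.2 MPa

827.2 MPa


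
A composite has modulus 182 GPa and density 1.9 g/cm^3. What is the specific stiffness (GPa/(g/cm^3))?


Specific stiffness = E/rho = 182/1.9 = 95.8 GPa/(g/cm^3)

95.8 GPa/(g/cm^3)


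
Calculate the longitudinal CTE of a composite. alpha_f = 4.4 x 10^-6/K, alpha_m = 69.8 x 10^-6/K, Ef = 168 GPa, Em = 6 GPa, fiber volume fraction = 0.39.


E1 = Ef*Vf + Em*(1-Vf) = 69.18
alpha_1 = (alpha_f*Ef*Vf + alpha_m*Em*(1-Vf))/E1 = 7.86 x 10^-6/K

7.86 x 10^-6/K


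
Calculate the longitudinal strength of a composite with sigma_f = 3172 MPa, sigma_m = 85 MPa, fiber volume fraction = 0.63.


sigma_1 = sigma_f*Vf + sigma_m*(1-Vf) = 3172*0.63 + 85*0.37 = 2029.8 MPa

2029.8 MPa


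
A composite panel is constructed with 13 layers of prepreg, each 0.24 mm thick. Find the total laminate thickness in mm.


h = n * t_ply = 13 * 0.24 = 3.12 mm

3.12 mm


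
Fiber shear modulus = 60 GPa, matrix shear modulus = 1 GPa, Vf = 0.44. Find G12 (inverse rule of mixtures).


1/G12 = Vf/Gf + (1-Vf)/Gm = 0.44/60 + 0.56/1
G12 = 1.76 GPa

1.76 GPa


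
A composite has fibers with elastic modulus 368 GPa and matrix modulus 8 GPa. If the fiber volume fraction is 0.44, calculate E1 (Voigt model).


E1 = Ef*Vf + Em*(1-Vf) = 368*0.44 + 8*0.56 = 166.4 GPa

166.4 GPa


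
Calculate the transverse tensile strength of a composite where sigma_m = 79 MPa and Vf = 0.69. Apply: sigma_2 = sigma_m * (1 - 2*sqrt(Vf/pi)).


factor = 1 - 2*sqrt(0.69/pi) = 0.0627
sigma_2 = 79 * 0.0627 = 4.95 MPa

4.95 MPa


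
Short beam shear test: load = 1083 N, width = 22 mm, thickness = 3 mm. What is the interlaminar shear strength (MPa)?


ILSS = 3F/(4bh) = 3*1083/(4*22*3) = 12.31 MPa

12.31 MPa


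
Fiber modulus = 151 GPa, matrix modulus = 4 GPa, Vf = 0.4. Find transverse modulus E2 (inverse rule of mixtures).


1/E2 = Vf/Ef + (1-Vf)/Em = 0.4/151 + 0.6/4
E2 = 6.55 GPa

6.55 GPa


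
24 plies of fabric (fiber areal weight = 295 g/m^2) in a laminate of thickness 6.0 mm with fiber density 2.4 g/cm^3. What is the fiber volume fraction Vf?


Vf = n * FAW / (rho_f * h * 1000) = 24 * 295 / (2.4 * 6.0 * 1000) = 0.4917

0.4917


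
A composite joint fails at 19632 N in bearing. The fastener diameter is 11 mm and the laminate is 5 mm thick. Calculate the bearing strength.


sigma_br = F/(d*h) = 19632/(11*5) = 356.9 MPa

356.9 MPa


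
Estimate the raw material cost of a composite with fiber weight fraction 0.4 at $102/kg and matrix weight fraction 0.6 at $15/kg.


Cost = cost_f*Wf + cost_m*Wm = 102*0.4 + 15*0.6 = $49.8/kg

$49.8/kg


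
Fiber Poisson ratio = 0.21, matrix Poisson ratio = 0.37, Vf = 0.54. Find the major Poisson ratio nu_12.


nu_12 = nu_f*Vf + nu_m*(1-Vf) = 0.21*0.54 + 0.37*0.46 = 0.2836

0.2836


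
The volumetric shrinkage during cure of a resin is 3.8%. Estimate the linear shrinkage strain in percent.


Linear shrinkage ≈ vol_shrink/3 = 3.8/3 = 1.267%

1.267%


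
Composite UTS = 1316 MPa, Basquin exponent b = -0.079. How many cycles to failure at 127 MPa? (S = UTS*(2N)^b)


N = 0.5 * (S/UTS)^(1/b) = 0.5 * (127/1316)^(1/-0.079) = 3.5710e+12 cycles

3.5710e+12 cycles


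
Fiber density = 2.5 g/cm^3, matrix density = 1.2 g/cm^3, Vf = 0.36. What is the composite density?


rho_c = rho_f*Vf + rho_m*(1-Vf) = 2.5*0.36 + 1.2*0.64 = 1.668 g/cm^3

1.668 g/cm^3


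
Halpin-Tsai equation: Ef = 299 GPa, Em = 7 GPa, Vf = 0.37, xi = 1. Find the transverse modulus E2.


eta = (Ef/Em - 1)/(Ef/Em + xi) = (42.7143 - 1)/(42.7143 + 1) = 0.9542
E2 = Em*(1+xi*eta*Vf)/(1-eta*Vf) = 14.64 GPa

14.64 GPa


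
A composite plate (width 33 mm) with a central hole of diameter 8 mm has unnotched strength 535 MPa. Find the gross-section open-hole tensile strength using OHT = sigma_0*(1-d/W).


OHT = sigma_0*(1-d/W) = 535*(1-8/33) = 405.3 MPa

405.3 MPa


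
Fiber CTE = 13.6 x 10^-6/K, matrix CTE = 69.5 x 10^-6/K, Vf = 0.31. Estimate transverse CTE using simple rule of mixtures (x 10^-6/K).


alpha_2 = alpha_f*Vf + alpha_m*(1-Vf) = 13.6*0.31 + 69.5*0.69 = 52.2 x 10^-6/K

52.2 x 10^-6/K


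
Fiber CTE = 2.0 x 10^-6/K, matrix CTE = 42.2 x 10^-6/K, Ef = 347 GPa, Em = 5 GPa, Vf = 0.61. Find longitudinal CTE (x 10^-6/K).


E1 = Ef*Vf + Em*(1-Vf) = 213.62
alpha_1 = (alpha_f*Ef*Vf + alpha_m*Em*(1-Vf))/E1 = 2.37 x 10^-6/K

2.37 x 10^-6/K


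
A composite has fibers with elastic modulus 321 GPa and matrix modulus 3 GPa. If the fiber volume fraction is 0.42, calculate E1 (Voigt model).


E1 = Ef*Vf + Em*(1-Vf) = 321*0.42 + 3*0.58 = 136.56 GPa

136.56 GPa


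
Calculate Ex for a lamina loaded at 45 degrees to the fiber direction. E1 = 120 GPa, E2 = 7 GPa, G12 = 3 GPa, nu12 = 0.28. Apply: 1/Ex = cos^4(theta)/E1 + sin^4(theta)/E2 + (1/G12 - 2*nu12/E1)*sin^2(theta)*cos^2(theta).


cos^4(45) = 0.25, sin^4(45) = 0.25, sin^2(45)*cos^2(45) = 0.25
1/G12 - 2*nu12/E1 = 1/3 - 2*0.28/120 = 0.328667 GPa^-1
1/Ex = 0.25/120 + 0.25/7 + 0.328667*0.25 = 0.1199643 GPa^-1
Ex = 8.34 GPa

8.34 GPa


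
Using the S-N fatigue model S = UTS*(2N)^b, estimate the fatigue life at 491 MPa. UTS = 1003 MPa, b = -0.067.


N = 0.5 * (S/UTS)^(1/b) = 0.5 * (491/1003)^(1/-0.067) = 21335.8974 cycles

21335.8974 cycles


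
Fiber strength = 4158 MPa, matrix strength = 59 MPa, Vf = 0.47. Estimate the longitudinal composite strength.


sigma_1 = sigma_f*Vf + sigma_m*(1-Vf) = 4158*0.47 + 59*0.53 = 1985.5 MPa

1985.5 MPa


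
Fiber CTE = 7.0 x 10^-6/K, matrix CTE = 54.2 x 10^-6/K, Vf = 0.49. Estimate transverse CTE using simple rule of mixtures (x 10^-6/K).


alpha_2 = alpha_f*Vf + alpha_m*(1-Vf) = 7.0*0.49 + 54.2*0.51 = 31.1 x 10^-6/K

31.1 x 10^-6/K


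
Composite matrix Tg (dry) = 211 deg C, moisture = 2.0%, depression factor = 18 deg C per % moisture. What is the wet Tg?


Tg_wet = Tg_dry - k*moisture = 211 - 18*2.0 = 175.0 deg C

175.0 deg C


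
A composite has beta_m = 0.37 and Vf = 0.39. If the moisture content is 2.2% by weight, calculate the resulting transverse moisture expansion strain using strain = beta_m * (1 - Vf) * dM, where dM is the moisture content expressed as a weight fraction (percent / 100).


dM = 2.2/100 = 0.022
strain = beta_m * (1-Vf) * dM = 0.37 * 0.61 * 0.022 = 0.0049654

0.0049654


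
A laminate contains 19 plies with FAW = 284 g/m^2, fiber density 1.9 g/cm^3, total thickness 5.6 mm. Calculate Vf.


Vf = n * FAW / (rho_f * h * 1000) = 19 * 284 / (1.9 * 5.6 * 1000) = 0.5071

0.5071


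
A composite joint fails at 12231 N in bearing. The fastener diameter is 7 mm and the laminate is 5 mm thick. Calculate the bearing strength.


sigma_br = F/(d*h) = 12231/(7*5) = 349.5 MPa

349.5 MPa


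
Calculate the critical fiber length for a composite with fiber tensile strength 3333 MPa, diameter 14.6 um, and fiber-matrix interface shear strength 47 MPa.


Lc = sigma_f * d / (2 * tau_i) = 3333 * 14.6 / (2 * 47) = 517.7 um

517.7 um


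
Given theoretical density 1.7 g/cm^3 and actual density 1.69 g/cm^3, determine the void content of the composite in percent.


Void% = (rho_theo - rho_actual)/rho_theo * 100 = (1.7 - 1.69)/1.7 * 100 = 0.59%

0.59%


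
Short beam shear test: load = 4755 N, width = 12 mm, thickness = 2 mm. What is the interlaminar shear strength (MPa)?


ILSS = 3F/(4bh) = 3*4755/(4*12*2) = 148.59 MPa

148.59 MPa


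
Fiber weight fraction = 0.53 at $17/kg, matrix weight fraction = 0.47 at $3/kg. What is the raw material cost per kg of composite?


Cost = cost_f*Wf + cost_m*Wm = 17*0.53 + 3*0.47 = $10.42/kg

$10.42/kg


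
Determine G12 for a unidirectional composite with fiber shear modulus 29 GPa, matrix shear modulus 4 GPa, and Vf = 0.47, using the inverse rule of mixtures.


1/G12 = Vf/Gf + (1-Vf)/Gm = 0.47/29 + 0.53/4
G12 = 6.72 GPa

6.72 GPa


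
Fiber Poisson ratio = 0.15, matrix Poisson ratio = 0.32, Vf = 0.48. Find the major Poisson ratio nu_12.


nu_12 = nu_f*Vf + nu_m*(1-Vf) = 0.15*0.48 + 0.32*0.52 = 0.2384

0.2384


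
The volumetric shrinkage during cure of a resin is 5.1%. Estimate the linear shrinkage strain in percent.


Linear shrinkage ≈ vol_shrink/3 = 5.1/3 = 1.7%

1.7%


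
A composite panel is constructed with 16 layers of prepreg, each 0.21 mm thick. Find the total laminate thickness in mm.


h = n * t_ply = 16 * 0.21 = 3.36 mm

3.36 mm


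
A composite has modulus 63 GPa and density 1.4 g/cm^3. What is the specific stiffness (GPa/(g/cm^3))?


Specific stiffness = E/rho = 63/1.4 = 45.0 GPa/(g/cm^3)

45.0 GPa/(g/cm^3)


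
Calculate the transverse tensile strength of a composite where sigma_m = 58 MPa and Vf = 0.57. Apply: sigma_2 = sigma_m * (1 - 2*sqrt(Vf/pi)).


factor = 1 - 2*sqrt(0.57/pi) = 0.1481
sigma_2 = 58 * 0.1481 = 8.59 MPa

8.59 MPa


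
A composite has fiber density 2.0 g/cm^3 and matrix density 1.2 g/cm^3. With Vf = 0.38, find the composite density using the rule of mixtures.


rho_c = rho_f*Vf + rho_m*(1-Vf) = 2.0*0.38 + 1.2*0.62 = 1.504 g/cm^3

1.504 g/cm^3


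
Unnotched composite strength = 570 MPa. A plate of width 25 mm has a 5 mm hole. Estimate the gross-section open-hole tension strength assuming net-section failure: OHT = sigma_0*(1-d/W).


OHT = sigma_0*(1-d/W) = 570*(1-5/25) = 456.0 MPa

456.0 MPa


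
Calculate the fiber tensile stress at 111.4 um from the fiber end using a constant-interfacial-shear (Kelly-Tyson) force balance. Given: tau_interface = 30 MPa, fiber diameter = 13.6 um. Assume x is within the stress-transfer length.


Force balance: sigma_f * (pi*d^2/4) = tau * (pi*d) * x  ->  sigma_f = 4 * tau * x / d
sigma_f = 4 * 30 * 111.4 / 13.6 = 982.9 MPa

982.9 MPa
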